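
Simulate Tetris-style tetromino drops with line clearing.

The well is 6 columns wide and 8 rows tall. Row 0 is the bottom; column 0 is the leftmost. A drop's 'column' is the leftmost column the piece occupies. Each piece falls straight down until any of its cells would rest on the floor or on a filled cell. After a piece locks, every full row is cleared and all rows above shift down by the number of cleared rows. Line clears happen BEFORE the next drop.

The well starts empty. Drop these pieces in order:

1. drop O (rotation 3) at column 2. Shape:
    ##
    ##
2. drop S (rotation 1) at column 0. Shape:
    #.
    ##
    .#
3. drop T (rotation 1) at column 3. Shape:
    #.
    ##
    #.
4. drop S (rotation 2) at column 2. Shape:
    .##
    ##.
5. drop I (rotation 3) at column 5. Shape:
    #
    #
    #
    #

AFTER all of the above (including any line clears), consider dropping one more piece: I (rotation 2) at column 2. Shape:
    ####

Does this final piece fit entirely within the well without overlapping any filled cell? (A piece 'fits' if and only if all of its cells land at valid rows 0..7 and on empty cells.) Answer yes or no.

Drop 1: O rot3 at col 2 lands with bottom-row=0; cleared 0 line(s) (total 0); column heights now [0 0 2 2 0 0], max=2
Drop 2: S rot1 at col 0 lands with bottom-row=0; cleared 0 line(s) (total 0); column heights now [3 2 2 2 0 0], max=3
Drop 3: T rot1 at col 3 lands with bottom-row=2; cleared 0 line(s) (total 0); column heights now [3 2 2 5 4 0], max=5
Drop 4: S rot2 at col 2 lands with bottom-row=5; cleared 0 line(s) (total 0); column heights now [3 2 6 7 7 0], max=7
Drop 5: I rot3 at col 5 lands with bottom-row=0; cleared 0 line(s) (total 0); column heights now [3 2 6 7 7 4], max=7
Test piece I rot2 at col 2 (width 4): heights before test = [3 2 6 7 7 4]; fits = True

Answer: yes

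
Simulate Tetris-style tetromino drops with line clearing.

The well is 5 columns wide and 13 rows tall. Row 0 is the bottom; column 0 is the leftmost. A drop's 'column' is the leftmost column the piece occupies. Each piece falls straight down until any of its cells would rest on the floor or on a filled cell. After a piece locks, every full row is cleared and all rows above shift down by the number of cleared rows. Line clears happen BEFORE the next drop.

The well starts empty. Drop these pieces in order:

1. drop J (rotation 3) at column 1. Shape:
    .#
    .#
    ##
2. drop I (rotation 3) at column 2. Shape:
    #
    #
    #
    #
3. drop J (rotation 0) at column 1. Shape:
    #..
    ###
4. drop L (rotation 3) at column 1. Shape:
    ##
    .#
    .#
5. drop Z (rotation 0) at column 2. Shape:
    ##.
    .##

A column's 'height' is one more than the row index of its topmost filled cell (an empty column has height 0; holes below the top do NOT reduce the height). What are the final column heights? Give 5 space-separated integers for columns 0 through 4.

Answer: 0 11 12 12 11

Derivation:
Drop 1: J rot3 at col 1 lands with bottom-row=0; cleared 0 line(s) (total 0); column heights now [0 1 3 0 0], max=3
Drop 2: I rot3 at col 2 lands with bottom-row=3; cleared 0 line(s) (total 0); column heights now [0 1 7 0 0], max=7
Drop 3: J rot0 at col 1 lands with bottom-row=7; cleared 0 line(s) (total 0); column heights now [0 9 8 8 0], max=9
Drop 4: L rot3 at col 1 lands with bottom-row=8; cleared 0 line(s) (total 0); column heights now [0 11 11 8 0], max=11
Drop 5: Z rot0 at col 2 lands with bottom-row=10; cleared 0 line(s) (total 0); column heights now [0 11 12 12 11], max=12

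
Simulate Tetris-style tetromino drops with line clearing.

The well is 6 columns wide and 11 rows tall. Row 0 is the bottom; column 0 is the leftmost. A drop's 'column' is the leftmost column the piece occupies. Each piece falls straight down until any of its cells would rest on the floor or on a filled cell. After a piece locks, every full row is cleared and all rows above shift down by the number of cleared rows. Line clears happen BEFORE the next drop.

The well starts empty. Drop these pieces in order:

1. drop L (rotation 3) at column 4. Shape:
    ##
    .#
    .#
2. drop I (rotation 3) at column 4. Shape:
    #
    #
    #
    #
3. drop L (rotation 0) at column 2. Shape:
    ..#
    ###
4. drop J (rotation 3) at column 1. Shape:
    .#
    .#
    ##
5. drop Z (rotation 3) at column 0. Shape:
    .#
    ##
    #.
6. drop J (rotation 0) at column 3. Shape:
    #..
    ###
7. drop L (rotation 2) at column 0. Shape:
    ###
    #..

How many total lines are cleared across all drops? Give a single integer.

Answer: 1

Derivation:
Drop 1: L rot3 at col 4 lands with bottom-row=0; cleared 0 line(s) (total 0); column heights now [0 0 0 0 3 3], max=3
Drop 2: I rot3 at col 4 lands with bottom-row=3; cleared 0 line(s) (total 0); column heights now [0 0 0 0 7 3], max=7
Drop 3: L rot0 at col 2 lands with bottom-row=7; cleared 0 line(s) (total 0); column heights now [0 0 8 8 9 3], max=9
Drop 4: J rot3 at col 1 lands with bottom-row=8; cleared 0 line(s) (total 0); column heights now [0 9 11 8 9 3], max=11
Drop 5: Z rot3 at col 0 lands with bottom-row=8; cleared 0 line(s) (total 0); column heights now [10 11 11 8 9 3], max=11
Drop 6: J rot0 at col 3 lands with bottom-row=9; cleared 1 line(s) (total 1); column heights now [9 10 10 10 9 3], max=10
Drop 7: L rot2 at col 0 lands with bottom-row=9; cleared 0 line(s) (total 1); column heights now [11 11 11 10 9 3], max=11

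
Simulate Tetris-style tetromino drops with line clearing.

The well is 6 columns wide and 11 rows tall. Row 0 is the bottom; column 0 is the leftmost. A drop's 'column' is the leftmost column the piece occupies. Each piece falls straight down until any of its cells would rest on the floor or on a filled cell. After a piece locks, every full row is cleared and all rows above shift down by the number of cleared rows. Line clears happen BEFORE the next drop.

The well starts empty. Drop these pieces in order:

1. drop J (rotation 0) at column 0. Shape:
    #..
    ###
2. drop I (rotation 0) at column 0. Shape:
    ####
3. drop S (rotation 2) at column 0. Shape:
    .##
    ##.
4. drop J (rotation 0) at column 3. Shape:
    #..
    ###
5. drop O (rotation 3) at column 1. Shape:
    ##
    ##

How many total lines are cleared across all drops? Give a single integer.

Drop 1: J rot0 at col 0 lands with bottom-row=0; cleared 0 line(s) (total 0); column heights now [2 1 1 0 0 0], max=2
Drop 2: I rot0 at col 0 lands with bottom-row=2; cleared 0 line(s) (total 0); column heights now [3 3 3 3 0 0], max=3
Drop 3: S rot2 at col 0 lands with bottom-row=3; cleared 0 line(s) (total 0); column heights now [4 5 5 3 0 0], max=5
Drop 4: J rot0 at col 3 lands with bottom-row=3; cleared 0 line(s) (total 0); column heights now [4 5 5 5 4 4], max=5
Drop 5: O rot3 at col 1 lands with bottom-row=5; cleared 0 line(s) (total 0); column heights now [4 7 7 5 4 4], max=7

Answer: 0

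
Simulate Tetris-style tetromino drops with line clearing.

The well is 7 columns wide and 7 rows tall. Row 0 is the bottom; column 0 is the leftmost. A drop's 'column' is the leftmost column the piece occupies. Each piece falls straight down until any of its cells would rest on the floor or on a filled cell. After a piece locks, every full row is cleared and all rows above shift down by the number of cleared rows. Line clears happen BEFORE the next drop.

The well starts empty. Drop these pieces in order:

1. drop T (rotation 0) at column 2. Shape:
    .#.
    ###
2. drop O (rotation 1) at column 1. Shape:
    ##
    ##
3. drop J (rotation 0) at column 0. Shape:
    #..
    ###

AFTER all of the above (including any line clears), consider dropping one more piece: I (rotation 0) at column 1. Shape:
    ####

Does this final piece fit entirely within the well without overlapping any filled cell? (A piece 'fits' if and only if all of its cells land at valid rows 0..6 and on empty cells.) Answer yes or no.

Drop 1: T rot0 at col 2 lands with bottom-row=0; cleared 0 line(s) (total 0); column heights now [0 0 1 2 1 0 0], max=2
Drop 2: O rot1 at col 1 lands with bottom-row=1; cleared 0 line(s) (total 0); column heights now [0 3 3 2 1 0 0], max=3
Drop 3: J rot0 at col 0 lands with bottom-row=3; cleared 0 line(s) (total 0); column heights now [5 4 4 2 1 0 0], max=5
Test piece I rot0 at col 1 (width 4): heights before test = [5 4 4 2 1 0 0]; fits = True

Answer: yes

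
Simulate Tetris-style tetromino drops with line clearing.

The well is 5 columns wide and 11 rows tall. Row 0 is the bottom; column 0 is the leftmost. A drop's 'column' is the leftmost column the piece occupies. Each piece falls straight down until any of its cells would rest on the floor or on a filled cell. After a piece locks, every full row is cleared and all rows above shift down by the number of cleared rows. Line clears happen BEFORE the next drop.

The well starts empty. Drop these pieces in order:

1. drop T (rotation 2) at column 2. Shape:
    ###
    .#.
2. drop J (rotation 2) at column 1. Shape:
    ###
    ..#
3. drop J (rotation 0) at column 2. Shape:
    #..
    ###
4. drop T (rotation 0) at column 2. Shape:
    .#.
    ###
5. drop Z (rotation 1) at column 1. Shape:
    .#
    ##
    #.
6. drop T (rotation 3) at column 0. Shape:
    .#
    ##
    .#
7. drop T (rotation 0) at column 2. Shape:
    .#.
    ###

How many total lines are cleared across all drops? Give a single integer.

Drop 1: T rot2 at col 2 lands with bottom-row=0; cleared 0 line(s) (total 0); column heights now [0 0 2 2 2], max=2
Drop 2: J rot2 at col 1 lands with bottom-row=2; cleared 0 line(s) (total 0); column heights now [0 4 4 4 2], max=4
Drop 3: J rot0 at col 2 lands with bottom-row=4; cleared 0 line(s) (total 0); column heights now [0 4 6 5 5], max=6
Drop 4: T rot0 at col 2 lands with bottom-row=6; cleared 0 line(s) (total 0); column heights now [0 4 7 8 7], max=8
Drop 5: Z rot1 at col 1 lands with bottom-row=6; cleared 0 line(s) (total 0); column heights now [0 8 9 8 7], max=9
Drop 6: T rot3 at col 0 lands with bottom-row=8; cleared 0 line(s) (total 0); column heights now [10 11 9 8 7], max=11
Drop 7: T rot0 at col 2 lands with bottom-row=9; cleared 1 line(s) (total 1); column heights now [0 10 9 10 7], max=10

Answer: 1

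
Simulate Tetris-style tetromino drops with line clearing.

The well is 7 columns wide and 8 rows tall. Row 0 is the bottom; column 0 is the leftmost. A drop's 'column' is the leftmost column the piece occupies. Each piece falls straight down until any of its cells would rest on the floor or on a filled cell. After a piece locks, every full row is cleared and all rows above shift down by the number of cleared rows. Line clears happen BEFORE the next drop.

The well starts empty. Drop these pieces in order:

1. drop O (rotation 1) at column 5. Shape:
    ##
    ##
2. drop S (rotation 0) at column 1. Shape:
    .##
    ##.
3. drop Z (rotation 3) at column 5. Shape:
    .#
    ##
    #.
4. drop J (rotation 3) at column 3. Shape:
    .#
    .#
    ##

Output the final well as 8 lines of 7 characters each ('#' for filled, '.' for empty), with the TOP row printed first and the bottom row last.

Answer: .......
.......
.......
....#.#
....###
...###.
..##.##
.##..##

Derivation:
Drop 1: O rot1 at col 5 lands with bottom-row=0; cleared 0 line(s) (total 0); column heights now [0 0 0 0 0 2 2], max=2
Drop 2: S rot0 at col 1 lands with bottom-row=0; cleared 0 line(s) (total 0); column heights now [0 1 2 2 0 2 2], max=2
Drop 3: Z rot3 at col 5 lands with bottom-row=2; cleared 0 line(s) (total 0); column heights now [0 1 2 2 0 4 5], max=5
Drop 4: J rot3 at col 3 lands with bottom-row=2; cleared 0 line(s) (total 0); column heights now [0 1 2 3 5 4 5], max=5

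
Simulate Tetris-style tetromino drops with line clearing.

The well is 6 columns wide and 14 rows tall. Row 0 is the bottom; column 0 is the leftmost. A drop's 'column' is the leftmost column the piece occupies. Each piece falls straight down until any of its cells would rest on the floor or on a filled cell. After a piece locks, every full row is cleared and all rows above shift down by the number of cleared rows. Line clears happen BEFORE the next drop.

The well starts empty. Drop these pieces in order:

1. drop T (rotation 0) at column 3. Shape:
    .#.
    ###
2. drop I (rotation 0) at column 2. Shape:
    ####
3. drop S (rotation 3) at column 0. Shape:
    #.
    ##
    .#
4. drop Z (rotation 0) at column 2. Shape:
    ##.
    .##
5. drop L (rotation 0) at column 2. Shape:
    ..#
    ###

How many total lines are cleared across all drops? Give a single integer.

Drop 1: T rot0 at col 3 lands with bottom-row=0; cleared 0 line(s) (total 0); column heights now [0 0 0 1 2 1], max=2
Drop 2: I rot0 at col 2 lands with bottom-row=2; cleared 0 line(s) (total 0); column heights now [0 0 3 3 3 3], max=3
Drop 3: S rot3 at col 0 lands with bottom-row=0; cleared 0 line(s) (total 0); column heights now [3 2 3 3 3 3], max=3
Drop 4: Z rot0 at col 2 lands with bottom-row=3; cleared 0 line(s) (total 0); column heights now [3 2 5 5 4 3], max=5
Drop 5: L rot0 at col 2 lands with bottom-row=5; cleared 0 line(s) (total 0); column heights now [3 2 6 6 7 3], max=7

Answer: 0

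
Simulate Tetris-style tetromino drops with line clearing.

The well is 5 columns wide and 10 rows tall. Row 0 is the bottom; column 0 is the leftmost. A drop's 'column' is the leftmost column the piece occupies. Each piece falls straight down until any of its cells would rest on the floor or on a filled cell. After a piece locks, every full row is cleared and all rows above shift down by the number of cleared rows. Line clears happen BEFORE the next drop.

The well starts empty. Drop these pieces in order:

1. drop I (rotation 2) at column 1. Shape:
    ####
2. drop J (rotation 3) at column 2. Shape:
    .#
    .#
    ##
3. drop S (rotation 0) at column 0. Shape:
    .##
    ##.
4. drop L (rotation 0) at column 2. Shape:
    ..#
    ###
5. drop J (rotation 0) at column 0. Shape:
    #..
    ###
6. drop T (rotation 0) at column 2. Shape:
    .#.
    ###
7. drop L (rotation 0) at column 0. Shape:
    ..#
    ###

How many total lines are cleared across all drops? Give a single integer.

Answer: 0

Derivation:
Drop 1: I rot2 at col 1 lands with bottom-row=0; cleared 0 line(s) (total 0); column heights now [0 1 1 1 1], max=1
Drop 2: J rot3 at col 2 lands with bottom-row=1; cleared 0 line(s) (total 0); column heights now [0 1 2 4 1], max=4
Drop 3: S rot0 at col 0 lands with bottom-row=1; cleared 0 line(s) (total 0); column heights now [2 3 3 4 1], max=4
Drop 4: L rot0 at col 2 lands with bottom-row=4; cleared 0 line(s) (total 0); column heights now [2 3 5 5 6], max=6
Drop 5: J rot0 at col 0 lands with bottom-row=5; cleared 0 line(s) (total 0); column heights now [7 6 6 5 6], max=7
Drop 6: T rot0 at col 2 lands with bottom-row=6; cleared 0 line(s) (total 0); column heights now [7 6 7 8 7], max=8
Drop 7: L rot0 at col 0 lands with bottom-row=7; cleared 0 line(s) (total 0); column heights now [8 8 9 8 7], max=9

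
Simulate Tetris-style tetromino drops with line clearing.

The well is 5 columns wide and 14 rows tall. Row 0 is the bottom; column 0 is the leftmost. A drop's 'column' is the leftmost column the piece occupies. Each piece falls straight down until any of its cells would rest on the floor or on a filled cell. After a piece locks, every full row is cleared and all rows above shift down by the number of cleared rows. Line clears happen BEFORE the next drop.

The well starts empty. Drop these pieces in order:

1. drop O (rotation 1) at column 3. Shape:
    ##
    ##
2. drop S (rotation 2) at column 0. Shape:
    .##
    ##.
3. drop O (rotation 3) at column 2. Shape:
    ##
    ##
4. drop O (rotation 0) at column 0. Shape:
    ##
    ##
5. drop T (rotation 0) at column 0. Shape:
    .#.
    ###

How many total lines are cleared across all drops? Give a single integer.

Answer: 0

Derivation:
Drop 1: O rot1 at col 3 lands with bottom-row=0; cleared 0 line(s) (total 0); column heights now [0 0 0 2 2], max=2
Drop 2: S rot2 at col 0 lands with bottom-row=0; cleared 0 line(s) (total 0); column heights now [1 2 2 2 2], max=2
Drop 3: O rot3 at col 2 lands with bottom-row=2; cleared 0 line(s) (total 0); column heights now [1 2 4 4 2], max=4
Drop 4: O rot0 at col 0 lands with bottom-row=2; cleared 0 line(s) (total 0); column heights now [4 4 4 4 2], max=4
Drop 5: T rot0 at col 0 lands with bottom-row=4; cleared 0 line(s) (total 0); column heights now [5 6 5 4 2], max=6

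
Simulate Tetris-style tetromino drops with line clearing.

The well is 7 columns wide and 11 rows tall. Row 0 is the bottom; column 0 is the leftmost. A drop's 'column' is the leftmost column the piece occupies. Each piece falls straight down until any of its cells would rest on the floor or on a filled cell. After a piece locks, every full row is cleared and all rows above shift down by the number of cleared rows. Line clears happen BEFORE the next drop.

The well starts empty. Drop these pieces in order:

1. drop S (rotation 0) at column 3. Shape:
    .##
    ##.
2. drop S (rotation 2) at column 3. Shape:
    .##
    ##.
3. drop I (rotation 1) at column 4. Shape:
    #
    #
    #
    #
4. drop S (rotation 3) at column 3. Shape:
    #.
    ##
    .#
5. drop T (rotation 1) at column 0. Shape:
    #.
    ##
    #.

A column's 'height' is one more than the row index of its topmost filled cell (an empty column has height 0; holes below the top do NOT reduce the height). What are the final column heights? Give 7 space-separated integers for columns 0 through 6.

Drop 1: S rot0 at col 3 lands with bottom-row=0; cleared 0 line(s) (total 0); column heights now [0 0 0 1 2 2 0], max=2
Drop 2: S rot2 at col 3 lands with bottom-row=2; cleared 0 line(s) (total 0); column heights now [0 0 0 3 4 4 0], max=4
Drop 3: I rot1 at col 4 lands with bottom-row=4; cleared 0 line(s) (total 0); column heights now [0 0 0 3 8 4 0], max=8
Drop 4: S rot3 at col 3 lands with bottom-row=8; cleared 0 line(s) (total 0); column heights now [0 0 0 11 10 4 0], max=11
Drop 5: T rot1 at col 0 lands with bottom-row=0; cleared 0 line(s) (total 0); column heights now [3 2 0 11 10 4 0], max=11

Answer: 3 2 0 11 10 4 0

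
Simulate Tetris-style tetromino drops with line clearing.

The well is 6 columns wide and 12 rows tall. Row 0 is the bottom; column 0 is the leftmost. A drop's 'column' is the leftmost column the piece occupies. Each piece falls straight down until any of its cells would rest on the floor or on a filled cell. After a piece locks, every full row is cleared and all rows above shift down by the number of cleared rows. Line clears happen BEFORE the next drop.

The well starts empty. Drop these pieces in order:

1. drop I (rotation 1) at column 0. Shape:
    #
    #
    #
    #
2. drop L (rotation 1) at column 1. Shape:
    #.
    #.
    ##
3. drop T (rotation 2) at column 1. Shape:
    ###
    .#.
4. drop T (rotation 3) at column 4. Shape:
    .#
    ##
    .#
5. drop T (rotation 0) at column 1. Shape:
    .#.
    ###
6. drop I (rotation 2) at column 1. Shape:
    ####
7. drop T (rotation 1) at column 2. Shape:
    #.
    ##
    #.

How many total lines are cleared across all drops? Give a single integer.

Drop 1: I rot1 at col 0 lands with bottom-row=0; cleared 0 line(s) (total 0); column heights now [4 0 0 0 0 0], max=4
Drop 2: L rot1 at col 1 lands with bottom-row=0; cleared 0 line(s) (total 0); column heights now [4 3 1 0 0 0], max=4
Drop 3: T rot2 at col 1 lands with bottom-row=2; cleared 0 line(s) (total 0); column heights now [4 4 4 4 0 0], max=4
Drop 4: T rot3 at col 4 lands with bottom-row=0; cleared 0 line(s) (total 0); column heights now [4 4 4 4 2 3], max=4
Drop 5: T rot0 at col 1 lands with bottom-row=4; cleared 0 line(s) (total 0); column heights now [4 5 6 5 2 3], max=6
Drop 6: I rot2 at col 1 lands with bottom-row=6; cleared 0 line(s) (total 0); column heights now [4 7 7 7 7 3], max=7
Drop 7: T rot1 at col 2 lands with bottom-row=7; cleared 0 line(s) (total 0); column heights now [4 7 10 9 7 3], max=10

Answer: 0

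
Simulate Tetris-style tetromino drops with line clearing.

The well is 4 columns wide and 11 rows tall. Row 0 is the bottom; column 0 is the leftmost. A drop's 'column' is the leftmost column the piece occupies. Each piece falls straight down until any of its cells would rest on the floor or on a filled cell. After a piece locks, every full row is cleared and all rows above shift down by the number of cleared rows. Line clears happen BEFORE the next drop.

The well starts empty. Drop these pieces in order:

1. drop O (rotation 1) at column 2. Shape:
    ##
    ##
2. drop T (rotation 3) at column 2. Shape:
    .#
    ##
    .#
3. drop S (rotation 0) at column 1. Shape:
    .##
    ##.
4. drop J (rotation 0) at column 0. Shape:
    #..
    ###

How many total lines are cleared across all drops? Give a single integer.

Answer: 0

Derivation:
Drop 1: O rot1 at col 2 lands with bottom-row=0; cleared 0 line(s) (total 0); column heights now [0 0 2 2], max=2
Drop 2: T rot3 at col 2 lands with bottom-row=2; cleared 0 line(s) (total 0); column heights now [0 0 4 5], max=5
Drop 3: S rot0 at col 1 lands with bottom-row=4; cleared 0 line(s) (total 0); column heights now [0 5 6 6], max=6
Drop 4: J rot0 at col 0 lands with bottom-row=6; cleared 0 line(s) (total 0); column heights now [8 7 7 6], max=8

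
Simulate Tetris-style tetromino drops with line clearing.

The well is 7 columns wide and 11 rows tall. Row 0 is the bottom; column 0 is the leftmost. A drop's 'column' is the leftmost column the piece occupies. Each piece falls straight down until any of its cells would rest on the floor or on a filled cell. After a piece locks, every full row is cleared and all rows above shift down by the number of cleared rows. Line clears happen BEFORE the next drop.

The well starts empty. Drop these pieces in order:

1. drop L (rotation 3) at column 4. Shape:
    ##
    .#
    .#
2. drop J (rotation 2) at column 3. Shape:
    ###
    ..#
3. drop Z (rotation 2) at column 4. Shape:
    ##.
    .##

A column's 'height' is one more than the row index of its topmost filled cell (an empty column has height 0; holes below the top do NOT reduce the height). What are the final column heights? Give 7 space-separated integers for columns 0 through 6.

Answer: 0 0 0 5 7 7 6

Derivation:
Drop 1: L rot3 at col 4 lands with bottom-row=0; cleared 0 line(s) (total 0); column heights now [0 0 0 0 3 3 0], max=3
Drop 2: J rot2 at col 3 lands with bottom-row=3; cleared 0 line(s) (total 0); column heights now [0 0 0 5 5 5 0], max=5
Drop 3: Z rot2 at col 4 lands with bottom-row=5; cleared 0 line(s) (total 0); column heights now [0 0 0 5 7 7 6], max=7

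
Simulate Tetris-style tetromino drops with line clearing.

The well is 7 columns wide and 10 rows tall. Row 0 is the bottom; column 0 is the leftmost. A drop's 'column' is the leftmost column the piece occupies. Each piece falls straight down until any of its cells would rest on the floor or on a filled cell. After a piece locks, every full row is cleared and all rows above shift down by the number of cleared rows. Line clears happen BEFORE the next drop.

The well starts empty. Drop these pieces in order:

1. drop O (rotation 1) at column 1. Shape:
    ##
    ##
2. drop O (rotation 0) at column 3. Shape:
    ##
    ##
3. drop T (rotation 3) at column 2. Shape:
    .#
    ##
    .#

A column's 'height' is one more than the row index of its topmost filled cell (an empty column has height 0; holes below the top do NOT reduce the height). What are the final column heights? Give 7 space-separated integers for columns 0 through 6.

Drop 1: O rot1 at col 1 lands with bottom-row=0; cleared 0 line(s) (total 0); column heights now [0 2 2 0 0 0 0], max=2
Drop 2: O rot0 at col 3 lands with bottom-row=0; cleared 0 line(s) (total 0); column heights now [0 2 2 2 2 0 0], max=2
Drop 3: T rot3 at col 2 lands with bottom-row=2; cleared 0 line(s) (total 0); column heights now [0 2 4 5 2 0 0], max=5

Answer: 0 2 4 5 2 0 0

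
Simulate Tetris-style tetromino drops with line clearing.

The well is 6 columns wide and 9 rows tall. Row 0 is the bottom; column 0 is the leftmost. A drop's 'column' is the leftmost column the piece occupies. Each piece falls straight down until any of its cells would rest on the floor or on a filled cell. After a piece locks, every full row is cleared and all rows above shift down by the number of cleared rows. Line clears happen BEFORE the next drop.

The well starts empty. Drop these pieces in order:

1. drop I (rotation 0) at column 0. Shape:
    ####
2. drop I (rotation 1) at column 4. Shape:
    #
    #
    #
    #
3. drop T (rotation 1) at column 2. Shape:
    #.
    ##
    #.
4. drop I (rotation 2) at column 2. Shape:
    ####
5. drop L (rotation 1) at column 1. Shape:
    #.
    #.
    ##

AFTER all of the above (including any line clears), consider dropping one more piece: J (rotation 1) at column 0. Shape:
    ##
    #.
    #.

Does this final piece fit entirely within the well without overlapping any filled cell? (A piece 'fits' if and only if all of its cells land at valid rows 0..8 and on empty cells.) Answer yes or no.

Answer: yes

Derivation:
Drop 1: I rot0 at col 0 lands with bottom-row=0; cleared 0 line(s) (total 0); column heights now [1 1 1 1 0 0], max=1
Drop 2: I rot1 at col 4 lands with bottom-row=0; cleared 0 line(s) (total 0); column heights now [1 1 1 1 4 0], max=4
Drop 3: T rot1 at col 2 lands with bottom-row=1; cleared 0 line(s) (total 0); column heights now [1 1 4 3 4 0], max=4
Drop 4: I rot2 at col 2 lands with bottom-row=4; cleared 0 line(s) (total 0); column heights now [1 1 5 5 5 5], max=5
Drop 5: L rot1 at col 1 lands with bottom-row=5; cleared 0 line(s) (total 0); column heights now [1 8 6 5 5 5], max=8
Test piece J rot1 at col 0 (width 2): heights before test = [1 8 6 5 5 5]; fits = True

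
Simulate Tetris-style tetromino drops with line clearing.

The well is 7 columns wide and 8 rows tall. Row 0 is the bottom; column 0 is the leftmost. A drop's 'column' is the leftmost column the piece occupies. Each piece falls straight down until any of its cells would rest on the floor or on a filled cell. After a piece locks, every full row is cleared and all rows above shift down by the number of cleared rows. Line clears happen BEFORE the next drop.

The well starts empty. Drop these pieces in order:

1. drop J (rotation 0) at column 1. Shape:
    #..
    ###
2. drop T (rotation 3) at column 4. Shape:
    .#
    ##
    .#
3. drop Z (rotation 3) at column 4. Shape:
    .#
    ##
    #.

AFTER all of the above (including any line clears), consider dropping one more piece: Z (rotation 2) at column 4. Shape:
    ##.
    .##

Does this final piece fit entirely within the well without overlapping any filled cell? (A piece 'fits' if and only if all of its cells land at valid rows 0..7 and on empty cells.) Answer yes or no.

Answer: yes

Derivation:
Drop 1: J rot0 at col 1 lands with bottom-row=0; cleared 0 line(s) (total 0); column heights now [0 2 1 1 0 0 0], max=2
Drop 2: T rot3 at col 4 lands with bottom-row=0; cleared 0 line(s) (total 0); column heights now [0 2 1 1 2 3 0], max=3
Drop 3: Z rot3 at col 4 lands with bottom-row=2; cleared 0 line(s) (total 0); column heights now [0 2 1 1 4 5 0], max=5
Test piece Z rot2 at col 4 (width 3): heights before test = [0 2 1 1 4 5 0]; fits = True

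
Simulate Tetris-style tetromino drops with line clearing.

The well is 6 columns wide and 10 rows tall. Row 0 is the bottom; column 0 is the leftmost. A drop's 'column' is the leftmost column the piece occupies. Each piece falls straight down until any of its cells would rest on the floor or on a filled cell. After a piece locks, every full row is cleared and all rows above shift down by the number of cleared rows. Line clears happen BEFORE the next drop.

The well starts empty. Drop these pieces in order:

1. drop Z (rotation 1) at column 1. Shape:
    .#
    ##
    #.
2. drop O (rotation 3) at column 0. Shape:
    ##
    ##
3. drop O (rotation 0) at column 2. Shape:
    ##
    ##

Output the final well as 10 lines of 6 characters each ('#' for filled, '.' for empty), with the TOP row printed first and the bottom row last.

Drop 1: Z rot1 at col 1 lands with bottom-row=0; cleared 0 line(s) (total 0); column heights now [0 2 3 0 0 0], max=3
Drop 2: O rot3 at col 0 lands with bottom-row=2; cleared 0 line(s) (total 0); column heights now [4 4 3 0 0 0], max=4
Drop 3: O rot0 at col 2 lands with bottom-row=3; cleared 0 line(s) (total 0); column heights now [4 4 5 5 0 0], max=5

Answer: ......
......
......
......
......
..##..
####..
###...
.##...
.#....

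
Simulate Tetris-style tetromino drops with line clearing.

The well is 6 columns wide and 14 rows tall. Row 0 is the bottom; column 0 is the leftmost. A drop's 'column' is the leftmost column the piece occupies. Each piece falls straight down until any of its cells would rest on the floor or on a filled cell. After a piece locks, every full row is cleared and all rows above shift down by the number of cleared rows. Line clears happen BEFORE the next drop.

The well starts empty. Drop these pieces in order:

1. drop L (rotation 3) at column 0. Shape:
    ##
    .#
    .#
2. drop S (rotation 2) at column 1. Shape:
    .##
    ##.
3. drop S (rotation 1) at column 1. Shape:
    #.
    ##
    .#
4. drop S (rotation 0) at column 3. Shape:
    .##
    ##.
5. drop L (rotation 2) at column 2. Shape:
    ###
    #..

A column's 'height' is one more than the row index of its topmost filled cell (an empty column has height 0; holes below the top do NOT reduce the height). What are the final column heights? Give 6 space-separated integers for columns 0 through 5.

Drop 1: L rot3 at col 0 lands with bottom-row=0; cleared 0 line(s) (total 0); column heights now [3 3 0 0 0 0], max=3
Drop 2: S rot2 at col 1 lands with bottom-row=3; cleared 0 line(s) (total 0); column heights now [3 4 5 5 0 0], max=5
Drop 3: S rot1 at col 1 lands with bottom-row=5; cleared 0 line(s) (total 0); column heights now [3 8 7 5 0 0], max=8
Drop 4: S rot0 at col 3 lands with bottom-row=5; cleared 0 line(s) (total 0); column heights now [3 8 7 6 7 7], max=8
Drop 5: L rot2 at col 2 lands with bottom-row=7; cleared 0 line(s) (total 0); column heights now [3 8 9 9 9 7], max=9

Answer: 3 8 9 9 9 7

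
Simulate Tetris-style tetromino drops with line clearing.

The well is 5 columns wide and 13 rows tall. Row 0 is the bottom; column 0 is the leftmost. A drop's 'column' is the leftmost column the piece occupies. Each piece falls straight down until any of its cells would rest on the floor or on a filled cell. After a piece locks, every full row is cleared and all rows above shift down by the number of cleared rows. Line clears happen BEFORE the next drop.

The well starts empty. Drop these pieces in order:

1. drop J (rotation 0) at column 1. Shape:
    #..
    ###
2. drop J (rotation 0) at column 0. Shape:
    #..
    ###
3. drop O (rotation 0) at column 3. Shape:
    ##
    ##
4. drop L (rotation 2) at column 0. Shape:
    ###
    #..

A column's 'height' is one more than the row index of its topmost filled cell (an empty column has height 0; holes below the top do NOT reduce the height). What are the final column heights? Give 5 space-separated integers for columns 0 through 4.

Answer: 5 5 5 2 2

Derivation:
Drop 1: J rot0 at col 1 lands with bottom-row=0; cleared 0 line(s) (total 0); column heights now [0 2 1 1 0], max=2
Drop 2: J rot0 at col 0 lands with bottom-row=2; cleared 0 line(s) (total 0); column heights now [4 3 3 1 0], max=4
Drop 3: O rot0 at col 3 lands with bottom-row=1; cleared 1 line(s) (total 1); column heights now [3 2 1 2 2], max=3
Drop 4: L rot2 at col 0 lands with bottom-row=3; cleared 0 line(s) (total 1); column heights now [5 5 5 2 2], max=5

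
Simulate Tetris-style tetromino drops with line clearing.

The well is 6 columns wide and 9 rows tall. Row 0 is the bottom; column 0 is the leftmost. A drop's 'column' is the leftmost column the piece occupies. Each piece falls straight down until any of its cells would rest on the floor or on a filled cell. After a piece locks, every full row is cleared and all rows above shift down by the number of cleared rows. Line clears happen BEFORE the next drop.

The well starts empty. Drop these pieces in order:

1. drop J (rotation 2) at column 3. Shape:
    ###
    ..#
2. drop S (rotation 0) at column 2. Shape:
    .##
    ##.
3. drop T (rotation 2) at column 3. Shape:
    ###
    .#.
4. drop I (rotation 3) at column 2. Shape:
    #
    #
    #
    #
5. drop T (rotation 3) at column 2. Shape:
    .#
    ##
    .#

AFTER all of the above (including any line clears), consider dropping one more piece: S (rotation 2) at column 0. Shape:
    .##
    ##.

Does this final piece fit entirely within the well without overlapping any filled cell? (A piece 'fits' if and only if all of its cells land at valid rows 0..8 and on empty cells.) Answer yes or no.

Answer: yes

Derivation:
Drop 1: J rot2 at col 3 lands with bottom-row=0; cleared 0 line(s) (total 0); column heights now [0 0 0 2 2 2], max=2
Drop 2: S rot0 at col 2 lands with bottom-row=2; cleared 0 line(s) (total 0); column heights now [0 0 3 4 4 2], max=4
Drop 3: T rot2 at col 3 lands with bottom-row=4; cleared 0 line(s) (total 0); column heights now [0 0 3 6 6 6], max=6
Drop 4: I rot3 at col 2 lands with bottom-row=3; cleared 0 line(s) (total 0); column heights now [0 0 7 6 6 6], max=7
Drop 5: T rot3 at col 2 lands with bottom-row=6; cleared 0 line(s) (total 0); column heights now [0 0 8 9 6 6], max=9
Test piece S rot2 at col 0 (width 3): heights before test = [0 0 8 9 6 6]; fits = True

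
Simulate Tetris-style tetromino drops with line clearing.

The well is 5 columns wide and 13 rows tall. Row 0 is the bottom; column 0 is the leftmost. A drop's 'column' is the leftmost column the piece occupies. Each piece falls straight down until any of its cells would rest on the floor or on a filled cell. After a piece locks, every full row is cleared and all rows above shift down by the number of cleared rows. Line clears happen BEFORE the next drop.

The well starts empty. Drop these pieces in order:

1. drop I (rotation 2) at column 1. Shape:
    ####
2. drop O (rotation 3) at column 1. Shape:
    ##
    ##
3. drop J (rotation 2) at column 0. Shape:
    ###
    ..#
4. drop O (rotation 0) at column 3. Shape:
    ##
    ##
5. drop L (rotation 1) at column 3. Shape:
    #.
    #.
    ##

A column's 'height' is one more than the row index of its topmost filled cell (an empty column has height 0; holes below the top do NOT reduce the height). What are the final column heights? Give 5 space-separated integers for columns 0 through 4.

Answer: 5 5 5 6 4

Derivation:
Drop 1: I rot2 at col 1 lands with bottom-row=0; cleared 0 line(s) (total 0); column heights now [0 1 1 1 1], max=1
Drop 2: O rot3 at col 1 lands with bottom-row=1; cleared 0 line(s) (total 0); column heights now [0 3 3 1 1], max=3
Drop 3: J rot2 at col 0 lands with bottom-row=3; cleared 0 line(s) (total 0); column heights now [5 5 5 1 1], max=5
Drop 4: O rot0 at col 3 lands with bottom-row=1; cleared 0 line(s) (total 0); column heights now [5 5 5 3 3], max=5
Drop 5: L rot1 at col 3 lands with bottom-row=3; cleared 0 line(s) (total 0); column heights now [5 5 5 6 4], max=6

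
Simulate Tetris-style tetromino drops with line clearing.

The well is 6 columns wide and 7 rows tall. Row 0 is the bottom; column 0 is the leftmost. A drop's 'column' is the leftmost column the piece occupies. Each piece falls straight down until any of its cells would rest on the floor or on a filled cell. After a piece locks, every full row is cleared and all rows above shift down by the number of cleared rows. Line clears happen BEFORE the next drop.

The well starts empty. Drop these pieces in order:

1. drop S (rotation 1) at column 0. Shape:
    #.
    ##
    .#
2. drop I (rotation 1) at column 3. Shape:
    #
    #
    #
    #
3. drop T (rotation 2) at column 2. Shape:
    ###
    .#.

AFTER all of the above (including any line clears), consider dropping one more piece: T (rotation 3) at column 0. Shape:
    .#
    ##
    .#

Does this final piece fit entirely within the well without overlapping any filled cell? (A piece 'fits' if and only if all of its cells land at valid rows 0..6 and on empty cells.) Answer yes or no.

Drop 1: S rot1 at col 0 lands with bottom-row=0; cleared 0 line(s) (total 0); column heights now [3 2 0 0 0 0], max=3
Drop 2: I rot1 at col 3 lands with bottom-row=0; cleared 0 line(s) (total 0); column heights now [3 2 0 4 0 0], max=4
Drop 3: T rot2 at col 2 lands with bottom-row=4; cleared 0 line(s) (total 0); column heights now [3 2 6 6 6 0], max=6
Test piece T rot3 at col 0 (width 2): heights before test = [3 2 6 6 6 0]; fits = True

Answer: yes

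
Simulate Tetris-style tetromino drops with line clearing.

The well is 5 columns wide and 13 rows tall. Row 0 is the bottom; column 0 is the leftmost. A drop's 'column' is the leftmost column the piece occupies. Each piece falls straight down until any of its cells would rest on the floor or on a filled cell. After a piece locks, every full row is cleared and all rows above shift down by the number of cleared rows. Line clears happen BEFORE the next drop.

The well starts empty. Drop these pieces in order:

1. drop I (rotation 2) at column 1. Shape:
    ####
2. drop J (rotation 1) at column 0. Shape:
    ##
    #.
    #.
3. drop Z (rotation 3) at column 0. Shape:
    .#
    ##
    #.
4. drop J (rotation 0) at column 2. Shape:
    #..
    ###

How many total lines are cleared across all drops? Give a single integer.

Answer: 1

Derivation:
Drop 1: I rot2 at col 1 lands with bottom-row=0; cleared 0 line(s) (total 0); column heights now [0 1 1 1 1], max=1
Drop 2: J rot1 at col 0 lands with bottom-row=0; cleared 1 line(s) (total 1); column heights now [2 2 0 0 0], max=2
Drop 3: Z rot3 at col 0 lands with bottom-row=2; cleared 0 line(s) (total 1); column heights now [4 5 0 0 0], max=5
Drop 4: J rot0 at col 2 lands with bottom-row=0; cleared 0 line(s) (total 1); column heights now [4 5 2 1 1], max=5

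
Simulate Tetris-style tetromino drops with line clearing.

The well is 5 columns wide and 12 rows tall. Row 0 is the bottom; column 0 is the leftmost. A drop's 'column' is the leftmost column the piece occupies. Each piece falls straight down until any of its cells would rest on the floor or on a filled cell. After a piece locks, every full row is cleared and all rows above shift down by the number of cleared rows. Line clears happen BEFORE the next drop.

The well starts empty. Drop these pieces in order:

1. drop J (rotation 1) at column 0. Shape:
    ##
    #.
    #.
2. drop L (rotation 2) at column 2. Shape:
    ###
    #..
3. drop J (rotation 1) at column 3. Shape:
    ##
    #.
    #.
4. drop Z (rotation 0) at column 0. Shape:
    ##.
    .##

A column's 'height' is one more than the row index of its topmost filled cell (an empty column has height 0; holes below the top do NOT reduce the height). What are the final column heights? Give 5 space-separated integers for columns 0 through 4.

Answer: 5 5 4 5 5

Derivation:
Drop 1: J rot1 at col 0 lands with bottom-row=0; cleared 0 line(s) (total 0); column heights now [3 3 0 0 0], max=3
Drop 2: L rot2 at col 2 lands with bottom-row=0; cleared 0 line(s) (total 0); column heights now [3 3 2 2 2], max=3
Drop 3: J rot1 at col 3 lands with bottom-row=2; cleared 0 line(s) (total 0); column heights now [3 3 2 5 5], max=5
Drop 4: Z rot0 at col 0 lands with bottom-row=3; cleared 0 line(s) (total 0); column heights now [5 5 4 5 5], max=5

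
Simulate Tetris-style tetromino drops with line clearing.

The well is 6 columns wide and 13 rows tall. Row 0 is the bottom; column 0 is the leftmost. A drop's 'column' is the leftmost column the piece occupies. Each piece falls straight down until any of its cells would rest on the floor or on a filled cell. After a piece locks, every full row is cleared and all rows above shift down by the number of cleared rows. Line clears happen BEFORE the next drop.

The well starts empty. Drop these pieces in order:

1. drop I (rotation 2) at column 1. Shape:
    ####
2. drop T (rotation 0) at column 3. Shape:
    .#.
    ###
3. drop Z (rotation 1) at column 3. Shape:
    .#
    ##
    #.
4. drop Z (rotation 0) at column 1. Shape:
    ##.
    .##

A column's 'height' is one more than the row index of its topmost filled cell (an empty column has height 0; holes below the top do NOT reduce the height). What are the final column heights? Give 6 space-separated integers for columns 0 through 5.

Drop 1: I rot2 at col 1 lands with bottom-row=0; cleared 0 line(s) (total 0); column heights now [0 1 1 1 1 0], max=1
Drop 2: T rot0 at col 3 lands with bottom-row=1; cleared 0 line(s) (total 0); column heights now [0 1 1 2 3 2], max=3
Drop 3: Z rot1 at col 3 lands with bottom-row=2; cleared 0 line(s) (total 0); column heights now [0 1 1 4 5 2], max=5
Drop 4: Z rot0 at col 1 lands with bottom-row=4; cleared 0 line(s) (total 0); column heights now [0 6 6 5 5 2], max=6

Answer: 0 6 6 5 5 2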